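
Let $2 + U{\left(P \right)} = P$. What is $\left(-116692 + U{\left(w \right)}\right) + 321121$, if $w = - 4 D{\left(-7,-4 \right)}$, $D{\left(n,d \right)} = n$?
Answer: $204455$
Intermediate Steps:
$w = 28$ ($w = \left(-4\right) \left(-7\right) = 28$)
$U{\left(P \right)} = -2 + P$
$\left(-116692 + U{\left(w \right)}\right) + 321121 = \left(-116692 + \left(-2 + 28\right)\right) + 321121 = \left(-116692 + 26\right) + 321121 = -116666 + 321121 = 204455$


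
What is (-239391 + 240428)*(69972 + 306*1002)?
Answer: 390517608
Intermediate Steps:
(-239391 + 240428)*(69972 + 306*1002) = 1037*(69972 + 306612) = 1037*376584 = 390517608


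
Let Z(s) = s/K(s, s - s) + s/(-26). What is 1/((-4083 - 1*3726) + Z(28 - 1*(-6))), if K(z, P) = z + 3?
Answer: -481/3756316 ≈ -0.00012805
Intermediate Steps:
K(z, P) = 3 + z
Z(s) = -s/26 + s/(3 + s) (Z(s) = s/(3 + s) + s/(-26) = s/(3 + s) + s*(-1/26) = s/(3 + s) - s/26 = -s/26 + s/(3 + s))
1/((-4083 - 1*3726) + Z(28 - 1*(-6))) = 1/((-4083 - 1*3726) + (28 - 1*(-6))*(23 - (28 - 1*(-6)))/(26*(3 + (28 - 1*(-6))))) = 1/((-4083 - 3726) + (28 + 6)*(23 - (28 + 6))/(26*(3 + (28 + 6)))) = 1/(-7809 + (1/26)*34*(23 - 1*34)/(3 + 34)) = 1/(-7809 + (1/26)*34*(23 - 34)/37) = 1/(-7809 + (1/26)*34*(1/37)*(-11)) = 1/(-7809 - 187/481) = 1/(-3756316/481) = -481/3756316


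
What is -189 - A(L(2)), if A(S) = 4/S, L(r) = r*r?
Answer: -190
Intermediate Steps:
L(r) = r**2
-189 - A(L(2)) = -189 - 4/(2**2) = -189 - 4/4 = -189 - 1*1 = -189 - 1 = -190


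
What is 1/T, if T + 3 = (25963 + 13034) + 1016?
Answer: 1/40010 ≈ 2.4994e-5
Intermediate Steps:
T = 40010 (T = -3 + ((25963 + 13034) + 1016) = -3 + (38997 + 1016) = -3 + 40013 = 40010)
1/T = 1/40010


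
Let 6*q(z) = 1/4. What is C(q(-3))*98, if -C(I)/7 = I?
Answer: -343/12 ≈ -28.583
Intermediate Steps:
q(z) = 1/24 (q(z) = (⅙)/4 = (⅙)*(¼) = 1/24)
C(I) = -7*I
C(q(-3))*98 = -7*1/24*98 = -7/24*98 = -343/12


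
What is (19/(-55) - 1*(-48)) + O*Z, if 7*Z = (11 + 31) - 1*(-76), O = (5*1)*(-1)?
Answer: -14103/385 ≈ -36.631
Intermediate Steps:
O = -5 (O = 5*(-1) = -5)
Z = 118/7 (Z = ((11 + 31) - 1*(-76))/7 = (42 + 76)/7 = (1/7)*118 = 118/7 ≈ 16.857)
(19/(-55) - 1*(-48)) + O*Z = (19/(-55) - 1*(-48)) - 5*118/7 = (19*(-1/55) + 48) - 590/7 = (-19/55 + 48) - 590/7 = 2621/55 - 590/7 = -14103/385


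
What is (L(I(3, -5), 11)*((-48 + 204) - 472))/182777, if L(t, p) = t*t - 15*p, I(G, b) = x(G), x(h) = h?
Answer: 49296/182777 ≈ 0.26971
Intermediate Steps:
I(G, b) = G
L(t, p) = t² - 15*p
(L(I(3, -5), 11)*((-48 + 204) - 472))/182777 = ((3² - 15*11)*((-48 + 204) - 472))/182777 = ((9 - 165)*(156 - 472))*(1/182777) = -156*(-316)*(1/182777) = 49296*(1/182777) = 49296/182777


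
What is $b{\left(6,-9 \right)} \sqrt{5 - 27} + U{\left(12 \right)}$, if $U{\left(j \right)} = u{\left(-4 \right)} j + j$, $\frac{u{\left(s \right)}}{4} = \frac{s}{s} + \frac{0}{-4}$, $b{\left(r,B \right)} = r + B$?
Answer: $60 - 3 i \sqrt{22} \approx 60.0 - 14.071 i$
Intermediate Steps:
$b{\left(r,B \right)} = B + r$
$u{\left(s \right)} = 4$ ($u{\left(s \right)} = 4 \left(\frac{s}{s} + \frac{0}{-4}\right) = 4 \left(1 + 0 \left(- \frac{1}{4}\right)\right) = 4 \left(1 + 0\right) = 4 \cdot 1 = 4$)
$U{\left(j \right)} = 5 j$ ($U{\left(j \right)} = 4 j + j = 5 j$)
$b{\left(6,-9 \right)} \sqrt{5 - 27} + U{\left(12 \right)} = \left(-9 + 6\right) \sqrt{5 - 27} + 5 \cdot 12 = - 3 \sqrt{-22} + 60 = - 3 i \sqrt{22} + 60 = 60 - 3 i \sqrt{22}$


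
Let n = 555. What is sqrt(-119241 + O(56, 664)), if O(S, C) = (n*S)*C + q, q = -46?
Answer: sqrt(20517833) ≈ 4529.7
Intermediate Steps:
O(S, C) = -46 + 555*C*S (O(S, C) = (555*S)*C - 46 = 555*C*S - 46 = -46 + 555*C*S)
sqrt(-119241 + O(56, 664)) = sqrt(-119241 + (-46 + 555*664*56)) = sqrt(-119241 + (-46 + 20637120)) = sqrt(-119241 + 20637074) = sqrt(20517833)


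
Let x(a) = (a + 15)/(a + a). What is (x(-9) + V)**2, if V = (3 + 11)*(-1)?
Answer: 1849/9 ≈ 205.44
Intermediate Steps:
x(a) = (15 + a)/(2*a) (x(a) = (15 + a)/((2*a)) = (15 + a)*(1/(2*a)) = (15 + a)/(2*a))
V = -14 (V = 14*(-1) = -14)
(x(-9) + V)**2 = ((1/2)*(15 - 9)/(-9) - 14)**2 = ((1/2)*(-1/9)*6 - 14)**2 = (-1/3 - 14)**2 = (-43/3)**2 = 1849/9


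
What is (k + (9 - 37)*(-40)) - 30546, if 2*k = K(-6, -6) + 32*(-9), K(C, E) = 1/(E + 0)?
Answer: -354841/12 ≈ -29570.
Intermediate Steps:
K(C, E) = 1/E
k = -1729/12 (k = (1/(-6) + 32*(-9))/2 = (-1/6 - 288)/2 = (1/2)*(-1729/6) = -1729/12 ≈ -144.08)
(k + (9 - 37)*(-40)) - 30546 = (-1729/12 + (9 - 37)*(-40)) - 30546 = (-1729/12 - 28*(-40)) - 30546 = (-1729/12 + 1120) - 30546 = 11711/12 - 30546 = -354841/12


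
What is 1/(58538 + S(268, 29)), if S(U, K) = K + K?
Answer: 1/58596 ≈ 1.7066e-5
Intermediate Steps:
S(U, K) = 2*K
1/(58538 + S(268, 29)) = 1/(58538 + 2*29) = 1/(58538 + 58) = 1/58596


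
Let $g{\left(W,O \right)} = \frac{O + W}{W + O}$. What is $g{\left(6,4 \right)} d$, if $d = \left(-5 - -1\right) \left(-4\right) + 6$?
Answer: $22$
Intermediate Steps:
$d = 22$ ($d = \left(-5 + 1\right) \left(-4\right) + 6 = \left(-4\right) \left(-4\right) + 6 = 16 + 6 = 22$)
$g{\left(W,O \right)} = 1$ ($g{\left(W,O \right)} = \frac{O + W}{O + W} = 1$)
$g{\left(6,4 \right)} d = 1 \cdot 22 = 22$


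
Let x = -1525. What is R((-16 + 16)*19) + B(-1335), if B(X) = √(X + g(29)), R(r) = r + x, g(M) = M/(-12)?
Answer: -1525 + I*√48147/6 ≈ -1525.0 + 36.571*I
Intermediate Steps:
g(M) = -M/12 (g(M) = M*(-1/12) = -M/12)
R(r) = -1525 + r (R(r) = r - 1525 = -1525 + r)
B(X) = √(-29/12 + X) (B(X) = √(X - 1/12*29) = √(X - 29/12) = √(-29/12 + X))
R((-16 + 16)*19) + B(-1335) = (-1525 + (-16 + 16)*19) + √(-87 + 36*(-1335))/6 = (-1525 + 0*19) + √(-87 - 48060)/6 = (-1525 + 0) + √(-48147)/6 = -1525 + (I*√48147)/6 = -1525 + I*√48147/6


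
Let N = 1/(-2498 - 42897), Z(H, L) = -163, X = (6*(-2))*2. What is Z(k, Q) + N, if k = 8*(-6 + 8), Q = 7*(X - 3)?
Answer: -7399386/45395 ≈ -163.00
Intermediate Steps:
X = -24 (X = -12*2 = -24)
Q = -189 (Q = 7*(-24 - 3) = 7*(-27) = -189)
k = 16 (k = 8*2 = 16)
N = -1/45395 (N = 1/(-45395) = -1/45395 ≈ -2.2029e-5)
Z(k, Q) + N = -163 - 1/45395 = -7399386/45395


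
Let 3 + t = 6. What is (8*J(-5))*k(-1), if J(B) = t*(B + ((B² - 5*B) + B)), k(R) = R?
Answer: -960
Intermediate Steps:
t = 3 (t = -3 + 6 = 3)
J(B) = -9*B + 3*B² (J(B) = 3*(B + ((B² - 5*B) + B)) = 3*(B + (B² - 4*B)) = 3*(B² - 3*B) = -9*B + 3*B²)
(8*J(-5))*k(-1) = (8*(3*(-5)*(-3 - 5)))*(-1) = (8*(3*(-5)*(-8)))*(-1) = (8*120)*(-1) = 960*(-1) = -960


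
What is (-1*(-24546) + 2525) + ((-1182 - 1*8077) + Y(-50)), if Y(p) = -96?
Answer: 17716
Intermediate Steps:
(-1*(-24546) + 2525) + ((-1182 - 1*8077) + Y(-50)) = (-1*(-24546) + 2525) + ((-1182 - 1*8077) - 96) = (24546 + 2525) + ((-1182 - 8077) - 96) = 27071 + (-9259 - 96) = 27071 - 9355 = 17716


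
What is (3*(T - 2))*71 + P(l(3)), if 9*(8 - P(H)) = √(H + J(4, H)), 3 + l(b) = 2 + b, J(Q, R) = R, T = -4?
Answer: -11432/9 ≈ -1270.2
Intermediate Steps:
l(b) = -1 + b (l(b) = -3 + (2 + b) = -1 + b)
P(H) = 8 - √2*√H/9 (P(H) = 8 - √(H + H)/9 = 8 - √2*√H/9)
(3*(T - 2))*71 + P(l(3)) = (3*(-4 - 2))*71 + (8 - √2*√(-1 + 3)/9) = (3*(-6))*71 + (8 - √2*√2/9) = -18*71 + (8 - 2/9) = -1278 + 70/9 = -11432/9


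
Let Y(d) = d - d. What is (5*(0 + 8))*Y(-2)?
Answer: 0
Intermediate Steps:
Y(d) = 0
(5*(0 + 8))*Y(-2) = (5*(0 + 8))*0 = (5*8)*0 = 40*0 = 0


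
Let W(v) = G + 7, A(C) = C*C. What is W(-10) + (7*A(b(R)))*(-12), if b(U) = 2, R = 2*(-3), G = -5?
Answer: -334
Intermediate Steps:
R = -6
A(C) = C**2
W(v) = 2 (W(v) = -5 + 7 = 2)
W(-10) + (7*A(b(R)))*(-12) = 2 + (7*2**2)*(-12) = 2 + (7*4)*(-12) = 2 + 28*(-12) = 2 - 336 = -334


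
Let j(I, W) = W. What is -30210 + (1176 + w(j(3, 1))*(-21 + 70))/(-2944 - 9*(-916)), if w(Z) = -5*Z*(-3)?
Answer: -160111089/5300 ≈ -30210.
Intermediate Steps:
w(Z) = 15*Z
-30210 + (1176 + w(j(3, 1))*(-21 + 70))/(-2944 - 9*(-916)) = -30210 + (1176 + (15*1)*(-21 + 70))/(-2944 - 9*(-916)) = -30210 + (1176 + 15*49)/(-2944 + 8244) = -30210 + (1176 + 735)/5300 = -30210 + 1911*(1/5300) = -30210 + 1911/5300 = -160111089/5300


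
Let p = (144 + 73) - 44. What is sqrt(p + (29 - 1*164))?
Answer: sqrt(38) ≈ 6.1644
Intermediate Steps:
p = 173 (p = 217 - 44 = 173)
sqrt(p + (29 - 1*164)) = sqrt(173 + (29 - 1*164)) = sqrt(173 + (29 - 164)) = sqrt(173 - 135) = sqrt(38)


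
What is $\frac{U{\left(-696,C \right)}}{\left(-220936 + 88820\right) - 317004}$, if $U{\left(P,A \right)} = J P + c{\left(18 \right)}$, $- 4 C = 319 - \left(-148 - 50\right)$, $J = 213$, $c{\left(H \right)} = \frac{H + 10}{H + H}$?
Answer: $\frac{266845}{808416} \approx 0.33008$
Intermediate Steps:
$c{\left(H \right)} = \frac{10 + H}{2 H}$
$C = - \frac{517}{4}$ ($C = - \frac{319 - \left(-148 - 50\right)}{4} = - \frac{319 - -198}{4} = - \frac{319 + 198}{4} = \left(- \frac{1}{4}\right) 517 = - \frac{517}{4} \approx -129.25$)
$U{\left(P,A \right)} = \frac{7}{9} + 213 P$ ($U{\left(P,A \right)} = 213 P + \frac{10 + 18}{2 \cdot 18} = 213 P + \frac{1}{2} \cdot \frac{1}{18} \cdot 28 = 213 P + \frac{7}{9} = \frac{7}{9} + 213 P$)
$\frac{U{\left(-696,C \right)}}{\left(-220936 + 88820\right) - 317004} = \frac{\frac{7}{9} + 213 \left(-696\right)}{\left(-220936 + 88820\right) - 317004} = \frac{\frac{7}{9} - 148248}{-132116 - 317004} = - \frac{1334225}{9 \left(-449120\right)} = \left(- \frac{1334225}{9}\right) \left(- \frac{1}{449120}\right) = \frac{266845}{808416}$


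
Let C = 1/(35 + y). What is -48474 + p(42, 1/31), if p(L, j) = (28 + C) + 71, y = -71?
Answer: -1741501/36 ≈ -48375.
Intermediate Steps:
C = -1/36 (C = 1/(35 - 71) = 1/(-36) = -1/36 ≈ -0.027778)
p(L, j) = 3563/36 (p(L, j) = (28 - 1/36) + 71 = 1007/36 + 71 = 3563/36)
-48474 + p(42, 1/31) = -48474 + 3563/36 = -1741501/36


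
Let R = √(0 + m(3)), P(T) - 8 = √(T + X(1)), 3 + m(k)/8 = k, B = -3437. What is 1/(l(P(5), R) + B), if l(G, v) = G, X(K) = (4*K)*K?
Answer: -1/3426 ≈ -0.00029189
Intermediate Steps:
X(K) = 4*K²
m(k) = -24 + 8*k
P(T) = 8 + √(4 + T) (P(T) = 8 + √(T + 4*1²) = 8 + √(T + 4*1) = 8 + √(T + 4) = 8 + √(4 + T))
R = 0 (R = √(0 + (-24 + 8*3)) = √(0 + (-24 + 24)) = √(0 + 0) = √0 = 0)
1/(l(P(5), R) + B) = 1/((8 + √(4 + 5)) - 3437) = 1/((8 + √9) - 3437) = 1/((8 + 3) - 3437) = 1/(11 - 3437) = 1/(-3426) = -1/3426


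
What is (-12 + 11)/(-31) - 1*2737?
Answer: -84846/31 ≈ -2737.0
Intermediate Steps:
(-12 + 11)/(-31) - 1*2737 = -1*(-1/31) - 2737 = 1/31 - 2737 = -84846/31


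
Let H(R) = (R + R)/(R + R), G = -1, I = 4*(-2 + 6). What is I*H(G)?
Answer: 16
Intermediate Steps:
I = 16 (I = 4*4 = 16)
H(R) = 1 (H(R) = (2*R)/((2*R)) = (2*R)*(1/(2*R)) = 1)
I*H(G) = 16*1 = 16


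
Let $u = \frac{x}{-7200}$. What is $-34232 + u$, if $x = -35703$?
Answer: $- \frac{27381633}{800} \approx -34227.0$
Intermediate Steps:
$u = \frac{3967}{800}$ ($u = - \frac{35703}{-7200} = \left(-35703\right) \left(- \frac{1}{7200}\right) = \frac{3967}{800} \approx 4.9587$)
$-34232 + u = -34232 + \frac{3967}{800} = - \frac{27381633}{800}$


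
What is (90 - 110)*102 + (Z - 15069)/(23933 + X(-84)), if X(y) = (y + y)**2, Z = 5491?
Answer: -106409858/52157 ≈ -2040.2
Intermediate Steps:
X(y) = 4*y**2 (X(y) = (2*y)**2 = 4*y**2)
(90 - 110)*102 + (Z - 15069)/(23933 + X(-84)) = (90 - 110)*102 + (5491 - 15069)/(23933 + 4*(-84)**2) = -20*102 - 9578/(23933 + 4*7056) = -2040 - 9578/(23933 + 28224) = -2040 - 9578/52157 = -106409858/52157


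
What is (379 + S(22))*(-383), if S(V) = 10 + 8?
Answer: -152051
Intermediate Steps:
S(V) = 18
(379 + S(22))*(-383) = (379 + 18)*(-383) = 397*(-383) = -152051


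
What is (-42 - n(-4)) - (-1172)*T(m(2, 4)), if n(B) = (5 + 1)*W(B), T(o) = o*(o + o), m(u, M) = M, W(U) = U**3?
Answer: 37846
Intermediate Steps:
T(o) = 2*o**2 (T(o) = o*(2*o) = 2*o**2)
n(B) = 6*B**3 (n(B) = (5 + 1)*B**3 = 6*B**3)
(-42 - n(-4)) - (-1172)*T(m(2, 4)) = (-42 - 6*(-4)**3) - (-1172)*2*4**2 = (-42 - 6*(-64)) - (-1172)*2*16 = (-42 - 1*(-384)) - (-1172)*32 = (-42 + 384) - 293*(-128) = 342 + 37504 = 37846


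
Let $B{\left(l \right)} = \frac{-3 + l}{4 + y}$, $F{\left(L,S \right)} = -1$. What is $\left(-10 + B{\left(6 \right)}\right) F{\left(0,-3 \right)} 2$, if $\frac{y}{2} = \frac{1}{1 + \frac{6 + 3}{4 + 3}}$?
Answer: $\frac{244}{13} \approx 18.769$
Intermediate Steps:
$y = \frac{7}{8}$ ($y = \frac{2}{1 + \frac{6 + 3}{4 + 3}} = \frac{2}{1 + \frac{9}{7}} = \frac{2}{\frac{16}{7}} = 2 \cdot \frac{7}{16} = \frac{7}{8} \approx 0.875$)
$B{\left(l \right)} = - \frac{8}{13} + \frac{8 l}{39}$ ($B{\left(l \right)} = \frac{-3 + l}{4 + \frac{7}{8}} = \frac{-3 + l}{\frac{39}{8}} = \left(-3 + l\right) \frac{8}{39} = - \frac{8}{13} + \frac{8 l}{39}$)
$\left(-10 + B{\left(6 \right)}\right) F{\left(0,-3 \right)} 2 = \left(-10 + \left(- \frac{8}{13} + \frac{8}{39} \cdot 6\right)\right) \left(-1\right) 2 = \left(-10 + \left(- \frac{8}{13} + \frac{16}{13}\right)\right) \left(-1\right) 2 = \left(-10 + \frac{8}{13}\right) \left(-1\right) 2 = \left(- \frac{122}{13}\right) \left(-1\right) 2 = \frac{122}{13} \cdot 2 = \frac{244}{13}$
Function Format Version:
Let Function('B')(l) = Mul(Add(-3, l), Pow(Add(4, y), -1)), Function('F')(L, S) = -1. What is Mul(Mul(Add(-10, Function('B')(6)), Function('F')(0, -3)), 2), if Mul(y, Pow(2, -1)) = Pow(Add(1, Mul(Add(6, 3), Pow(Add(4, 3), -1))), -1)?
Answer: Rational(244, 13) ≈ 18.769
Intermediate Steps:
y = Rational(7, 8) (y = Mul(2, Pow(Add(1, Mul(Add(6, 3), Pow(Add(4, 3), -1))), -1)) = Mul(2, Pow(Add(1, Mul(9, Pow(7, -1))), -1)) = Mul(2, Pow(Add(1, Mul(9, Rational(1, 7))), -1)) = Mul(2, Pow(Add(1, Rational(9, 7)), -1)) = Mul(2, Pow(Rational(16, 7), -1)) = Mul(2, Rational(7, 16)) = Rational(7, 8) ≈ 0.87500)
Function('B')(l) = Add(Rational(-8, 13), Mul(Rational(8, 39), l)) (Function('B')(l) = Mul(Add(-3, l), Pow(Add(4, Rational(7, 8)), -1)) = Mul(Add(-3, l), Pow(Rational(39, 8), -1)) = Mul(Add(-3, l), Rational(8, 39)) = Add(Rational(-8, 13), Mul(Rational(8, 39), l)))
Mul(Mul(Add(-10, Function('B')(6)), Function('F')(0, -3)), 2) = Mul(Mul(Add(-10, Add(Rational(-8, 13), Mul(Rational(8, 39), 6))), -1), 2) = Mul(Mul(Add(-10, Add(Rational(-8, 13), Rational(16, 13))), -1), 2) = Mul(Mul(Add(-10, Rational(8, 13)), -1), 2) = Mul(Mul(Rational(-122, 13), -1), 2) = Mul(Rational(122, 13), 2) = Rational(244, 13)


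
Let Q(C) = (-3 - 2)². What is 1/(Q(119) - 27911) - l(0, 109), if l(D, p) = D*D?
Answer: -1/27886 ≈ -3.5860e-5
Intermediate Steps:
l(D, p) = D²
Q(C) = 25 (Q(C) = (-5)² = 25)
1/(Q(119) - 27911) - l(0, 109) = 1/(25 - 27911) - 1*0² = 1/(-27886) - 1*0 = -1/27886 + 0 = -1/27886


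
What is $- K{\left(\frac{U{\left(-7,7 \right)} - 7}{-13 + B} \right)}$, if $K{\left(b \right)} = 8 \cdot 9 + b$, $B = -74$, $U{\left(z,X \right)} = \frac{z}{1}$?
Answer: $- \frac{6278}{87} \approx -72.161$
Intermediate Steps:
$U{\left(z,X \right)} = z$ ($U{\left(z,X \right)} = z 1 = z$)
$K{\left(b \right)} = 72 + b$
$- K{\left(\frac{U{\left(-7,7 \right)} - 7}{-13 + B} \right)} = - (72 + \frac{-7 - 7}{-13 - 74}) = - (72 - \frac{14}{-87}) = - (72 - - \frac{14}{87}) = - (72 + \frac{14}{87}) = \left(-1\right) \frac{6278}{87} = - \frac{6278}{87}$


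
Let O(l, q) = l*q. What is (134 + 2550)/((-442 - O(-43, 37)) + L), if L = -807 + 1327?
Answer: 2684/1669 ≈ 1.6081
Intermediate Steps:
L = 520
(134 + 2550)/((-442 - O(-43, 37)) + L) = (134 + 2550)/((-442 - (-43)*37) + 520) = 2684/((-442 - 1*(-1591)) + 520) = 2684/((-442 + 1591) + 520) = 2684/(1149 + 520) = 2684/1669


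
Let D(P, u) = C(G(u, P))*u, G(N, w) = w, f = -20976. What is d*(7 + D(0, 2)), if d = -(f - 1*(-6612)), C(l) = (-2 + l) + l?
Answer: 43092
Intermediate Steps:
C(l) = -2 + 2*l
D(P, u) = u*(-2 + 2*P) (D(P, u) = (-2 + 2*P)*u = u*(-2 + 2*P))
d = 14364 (d = -(-20976 - 1*(-6612)) = -(-20976 + 6612) = -1*(-14364) = 14364)
d*(7 + D(0, 2)) = 14364*(7 + 2*2*(-1 + 0)) = 14364*(7 + 2*2*(-1)) = 14364*(7 - 4) = 14364*3 = 43092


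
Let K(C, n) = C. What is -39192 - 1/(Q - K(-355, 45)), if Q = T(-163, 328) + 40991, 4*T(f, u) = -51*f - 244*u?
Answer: -3670918684/93665 ≈ -39192.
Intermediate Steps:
T(f, u) = -61*u - 51*f/4 (T(f, u) = (-51*f - 244*u)/4 = (-244*u - 51*f)/4 = -61*u - 51*f/4)
Q = 92245/4 (Q = (-61*328 - 51/4*(-163)) + 40991 = (-20008 + 8313/4) + 40991 = -71719/4 + 40991 = 92245/4 ≈ 23061.)
-39192 - 1/(Q - K(-355, 45)) = -39192 - 1/(92245/4 - 1*(-355)) = -39192 - 1/(92245/4 + 355) = -39192 - 1/93665/4 = -39192 - 1*4/93665 = -39192 - 4/93665 = -3670918684/93665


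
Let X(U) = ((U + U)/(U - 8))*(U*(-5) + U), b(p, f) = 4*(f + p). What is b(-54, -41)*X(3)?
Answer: -5472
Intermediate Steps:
b(p, f) = 4*f + 4*p
X(U) = -8*U**2/(-8 + U) (X(U) = ((2*U)/(-8 + U))*(-5*U + U) = (2*U/(-8 + U))*(-4*U) = -8*U**2/(-8 + U))
b(-54, -41)*X(3) = (4*(-41) + 4*(-54))*(-8*3**2/(-8 + 3)) = (-164 - 216)*(-8*9/(-5)) = -(-3040)*9*(-1)/5 = -380*72/5 = -5472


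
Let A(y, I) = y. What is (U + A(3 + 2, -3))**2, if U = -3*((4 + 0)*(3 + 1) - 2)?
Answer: 1369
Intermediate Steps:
U = -42 (U = -3*(4*4 - 2) = -3*(16 - 2) = -3*14 = -42)
(U + A(3 + 2, -3))**2 = (-42 + (3 + 2))**2 = (-42 + 5)**2 = (-37)**2 = 1369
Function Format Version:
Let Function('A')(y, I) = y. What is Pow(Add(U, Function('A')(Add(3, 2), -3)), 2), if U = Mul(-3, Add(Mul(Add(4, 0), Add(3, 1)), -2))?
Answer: 1369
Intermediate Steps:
U = -42 (U = Mul(-3, Add(Mul(4, 4), -2)) = Mul(-3, Add(16, -2)) = Mul(-3, 14) = -42)
Pow(Add(U, Function('A')(Add(3, 2), -3)), 2) = Pow(Add(-42, Add(3, 2)), 2) = Pow(Add(-42, 5), 2) = Pow(-37, 2) = 1369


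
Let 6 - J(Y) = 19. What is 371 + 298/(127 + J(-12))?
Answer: 21296/57 ≈ 373.61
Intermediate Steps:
J(Y) = -13 (J(Y) = 6 - 1*19 = 6 - 19 = -13)
371 + 298/(127 + J(-12)) = 371 + 298/(127 - 13) = 371 + 298/114 = 371 + (1/114)*298 = 371 + 149/57 = 21296/57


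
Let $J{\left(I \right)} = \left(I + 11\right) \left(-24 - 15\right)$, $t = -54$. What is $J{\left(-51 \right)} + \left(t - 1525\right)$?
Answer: $-19$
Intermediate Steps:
$J{\left(I \right)} = -429 - 39 I$ ($J{\left(I \right)} = \left(11 + I\right) \left(-39\right) = -429 - 39 I$)
$J{\left(-51 \right)} + \left(t - 1525\right) = \left(-429 - -1989\right) - 1579 = \left(-429 + 1989\right) - 1579 = 1560 - 1579 = -19$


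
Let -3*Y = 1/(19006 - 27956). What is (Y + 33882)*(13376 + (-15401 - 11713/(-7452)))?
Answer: -13717468600186487/200086200 ≈ -6.8558e+7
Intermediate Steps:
Y = 1/26850 (Y = -1/(3*(19006 - 27956)) = -1/3/(-8950) = -1/3*(-1/8950) = 1/26850 ≈ 3.7244e-5)
(Y + 33882)*(13376 + (-15401 - 11713/(-7452))) = (1/26850 + 33882)*(13376 + (-15401 - 11713/(-7452))) = 909731701*(13376 + (-15401 - 11713*(-1)/7452))/26850 = 909731701*(13376 + (-15401 - 1*(-11713/7452)))/26850 = 909731701*(13376 + (-15401 + 11713/7452))/26850 = 909731701*(13376 - 114756539/7452)/26850 = (909731701/26850)*(-15078587/7452) = -13717468600186487/200086200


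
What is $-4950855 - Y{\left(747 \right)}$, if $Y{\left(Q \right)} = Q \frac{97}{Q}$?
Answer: $-4950952$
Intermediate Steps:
$Y{\left(Q \right)} = 97$
$-4950855 - Y{\left(747 \right)} = -4950855 - 97 = -4950952$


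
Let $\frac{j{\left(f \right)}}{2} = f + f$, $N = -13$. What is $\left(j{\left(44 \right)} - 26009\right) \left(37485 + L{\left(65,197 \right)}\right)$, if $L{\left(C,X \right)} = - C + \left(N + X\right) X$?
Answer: $-1903065444$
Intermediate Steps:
$j{\left(f \right)} = 4 f$ ($j{\left(f \right)} = 2 \left(f + f\right) = 2 \cdot 2 f = 4 f$)
$L{\left(C,X \right)} = - C + X \left(-13 + X\right)$ ($L{\left(C,X \right)} = - C + \left(-13 + X\right) X = - C + X \left(-13 + X\right)$)
$\left(j{\left(44 \right)} - 26009\right) \left(37485 + L{\left(65,197 \right)}\right) = \left(4 \cdot 44 - 26009\right) \left(37485 - \left(2626 - 38809\right)\right) = \left(176 - 26009\right) \left(37485 - -36183\right) = - 25833 \left(37485 + 36183\right) = \left(-25833\right) 73668 = -1903065444$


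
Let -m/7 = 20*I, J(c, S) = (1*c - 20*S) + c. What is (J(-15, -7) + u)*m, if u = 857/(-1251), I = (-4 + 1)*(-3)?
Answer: -19145420/139 ≈ -1.3774e+5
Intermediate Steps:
I = 9 (I = -3*(-3) = 9)
u = -857/1251 (u = 857*(-1/1251) = -857/1251 ≈ -0.68505)
J(c, S) = -20*S + 2*c (J(c, S) = (c - 20*S) + c = -20*S + 2*c)
m = -1260 (m = -140*9 = -7*180 = -1260)
(J(-15, -7) + u)*m = ((-20*(-7) + 2*(-15)) - 857/1251)*(-1260) = ((140 - 30) - 857/1251)*(-1260) = (110 - 857/1251)*(-1260) = (136753/1251)*(-1260) = -19145420/139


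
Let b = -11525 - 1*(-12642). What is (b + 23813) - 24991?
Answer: -61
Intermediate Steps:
b = 1117 (b = -11525 + 12642 = 1117)
(b + 23813) - 24991 = (1117 + 23813) - 24991 = 24930 - 24991 = -61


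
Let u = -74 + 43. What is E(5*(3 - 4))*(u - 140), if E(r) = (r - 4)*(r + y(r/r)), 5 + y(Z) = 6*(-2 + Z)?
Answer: -24624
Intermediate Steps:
y(Z) = -17 + 6*Z (y(Z) = -5 + 6*(-2 + Z) = -5 + (-12 + 6*Z) = -17 + 6*Z)
E(r) = (-11 + r)*(-4 + r) (E(r) = (r - 4)*(r + (-17 + 6*(r/r))) = (-4 + r)*(r + (-17 + 6*1)) = (-4 + r)*(r + (-17 + 6)) = (-4 + r)*(r - 11) = (-4 + r)*(-11 + r) = (-11 + r)*(-4 + r))
u = -31
E(5*(3 - 4))*(u - 140) = (44 + (5*(3 - 4))**2 - 75*(3 - 4))*(-31 - 140) = (44 + (5*(-1))**2 - 75*(-1))*(-171) = (44 + (-5)**2 - 15*(-5))*(-171) = (44 + 25 + 75)*(-171) = 144*(-171) = -24624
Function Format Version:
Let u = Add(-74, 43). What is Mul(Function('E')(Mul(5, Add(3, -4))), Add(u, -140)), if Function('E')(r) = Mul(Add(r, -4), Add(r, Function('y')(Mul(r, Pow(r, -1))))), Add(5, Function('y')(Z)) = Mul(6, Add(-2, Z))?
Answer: -24624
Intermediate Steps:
Function('y')(Z) = Add(-17, Mul(6, Z)) (Function('y')(Z) = Add(-5, Mul(6, Add(-2, Z))) = Add(-5, Add(-12, Mul(6, Z))) = Add(-17, Mul(6, Z)))
Function('E')(r) = Mul(Add(-11, r), Add(-4, r)) (Function('E')(r) = Mul(Add(r, -4), Add(r, Add(-17, Mul(6, Mul(r, Pow(r, -1)))))) = Mul(Add(-4, r), Add(r, Add(-17, Mul(6, 1)))) = Mul(Add(-4, r), Add(r, Add(-17, 6))) = Mul(Add(-4, r), Add(r, -11)) = Mul(Add(-4, r), Add(-11, r)) = Mul(Add(-11, r), Add(-4, r)))
u = -31
Mul(Function('E')(Mul(5, Add(3, -4))), Add(u, -140)) = Mul(Add(44, Pow(Mul(5, Add(3, -4)), 2), Mul(-15, Mul(5, Add(3, -4)))), Add(-31, -140)) = Mul(Add(44, Pow(Mul(5, -1), 2), Mul(-15, Mul(5, -1))), -171) = Mul(Add(44, Pow(-5, 2), Mul(-15, -5)), -171) = Mul(Add(44, 25, 75), -171) = Mul(144, -171) = -24624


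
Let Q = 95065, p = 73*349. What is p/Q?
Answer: 25477/95065 ≈ 0.26800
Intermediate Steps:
p = 25477
p/Q = 25477/95065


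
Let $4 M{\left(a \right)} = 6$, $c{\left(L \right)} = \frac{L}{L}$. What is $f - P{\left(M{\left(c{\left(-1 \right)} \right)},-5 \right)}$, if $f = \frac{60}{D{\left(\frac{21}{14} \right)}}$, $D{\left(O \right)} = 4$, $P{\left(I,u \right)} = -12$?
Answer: $27$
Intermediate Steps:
$c{\left(L \right)} = 1$
$M{\left(a \right)} = \frac{3}{2}$ ($M{\left(a \right)} = \frac{1}{4} \cdot 6 = \frac{3}{2}$)
$f = 15$ ($f = \frac{60}{4} = 60 \cdot \frac{1}{4} = 15$)
$f - P{\left(M{\left(c{\left(-1 \right)} \right)},-5 \right)} = 15 - -12 = 15 + 12 = 27$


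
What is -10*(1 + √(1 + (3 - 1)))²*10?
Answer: -400 - 200*√3 ≈ -746.41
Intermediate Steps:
-10*(1 + √(1 + (3 - 1)))²*10 = -10*(1 + √(1 + 2))²*10 = -10*(1 + √3)²*10 = -100*(1 + √3)²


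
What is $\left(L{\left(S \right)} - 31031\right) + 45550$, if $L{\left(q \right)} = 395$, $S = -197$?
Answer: $14914$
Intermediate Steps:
$\left(L{\left(S \right)} - 31031\right) + 45550 = \left(395 - 31031\right) + 45550 = -30636 + 45550 = 14914$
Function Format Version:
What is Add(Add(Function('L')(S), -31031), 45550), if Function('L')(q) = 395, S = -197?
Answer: 14914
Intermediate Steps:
Add(Add(Function('L')(S), -31031), 45550) = Add(Add(395, -31031), 45550) = Add(-30636, 45550) = 14914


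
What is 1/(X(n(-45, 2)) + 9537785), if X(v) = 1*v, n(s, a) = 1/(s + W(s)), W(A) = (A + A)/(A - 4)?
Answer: 2115/20172415226 ≈ 1.0485e-7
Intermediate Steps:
W(A) = 2*A/(-4 + A) (W(A) = (2*A)/(-4 + A) = 2*A/(-4 + A))
n(s, a) = 1/(s + 2*s/(-4 + s))
X(v) = v
1/(X(n(-45, 2)) + 9537785) = 1/((-4 - 45)/((-45)*(-2 - 45)) + 9537785) = 1/(-1/45*(-49)/(-47) + 9537785) = 1/(-1/45*(-1/47)*(-49) + 9537785) = 1/(-49/2115 + 9537785) = 1/(20172415226/2115) = 2115/20172415226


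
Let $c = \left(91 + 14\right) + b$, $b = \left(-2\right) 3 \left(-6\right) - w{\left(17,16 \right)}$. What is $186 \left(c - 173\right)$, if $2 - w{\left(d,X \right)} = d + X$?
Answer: $-186$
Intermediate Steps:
$w{\left(d,X \right)} = 2 - X - d$ ($w{\left(d,X \right)} = 2 - \left(d + X\right) = 2 - \left(X + d\right) = 2 - X - d$)
$b = 67$ ($b = \left(-2\right) 3 \left(-6\right) - \left(2 - 16 - 17\right) = \left(-6\right) \left(-6\right) - \left(2 - 16 - 17\right) = 36 - -31 = 36 + 31 = 67$)
$c = 172$ ($c = \left(91 + 14\right) + 67 = 105 + 67 = 172$)
$186 \left(c - 173\right) = 186 \left(172 - 173\right) = 186 \left(-1\right) = -186$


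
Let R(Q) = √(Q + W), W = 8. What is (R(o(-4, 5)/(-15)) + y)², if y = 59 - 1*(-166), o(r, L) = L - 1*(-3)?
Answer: 759487/15 + 120*√105 ≈ 51862.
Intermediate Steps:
o(r, L) = 3 + L (o(r, L) = L + 3 = 3 + L)
y = 225 (y = 59 + 166 = 225)
R(Q) = √(8 + Q) (R(Q) = √(Q + 8) = √(8 + Q))
(R(o(-4, 5)/(-15)) + y)² = (√(8 + (3 + 5)/(-15)) + 225)² = (√(8 + 8*(-1/15)) + 225)² = (√(8 - 8/15) + 225)² = (√(112/15) + 225)² = (4*√105/15 + 225)² = (225 + 4*√105/15)²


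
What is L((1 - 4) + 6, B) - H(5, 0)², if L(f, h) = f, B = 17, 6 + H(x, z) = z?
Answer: -33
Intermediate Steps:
H(x, z) = -6 + z
L((1 - 4) + 6, B) - H(5, 0)² = ((1 - 4) + 6) - (-6 + 0)² = (-3 + 6) - 1*(-6)² = 3 - 1*36 = 3 - 36 = -33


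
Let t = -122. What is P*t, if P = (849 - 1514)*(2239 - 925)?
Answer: 106604820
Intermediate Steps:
P = -873810 (P = -665*1314 = -873810)
P*t = -873810*(-122) = 106604820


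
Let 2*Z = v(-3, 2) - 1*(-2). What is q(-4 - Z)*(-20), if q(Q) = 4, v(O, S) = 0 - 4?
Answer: -80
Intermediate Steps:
v(O, S) = -4
Z = -1 (Z = (-4 - 1*(-2))/2 = (-4 + 2)/2 = (½)*(-2) = -1)
q(-4 - Z)*(-20) = 4*(-20) = -80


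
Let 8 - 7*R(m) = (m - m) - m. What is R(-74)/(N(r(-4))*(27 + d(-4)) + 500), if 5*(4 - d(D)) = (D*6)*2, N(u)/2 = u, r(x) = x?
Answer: -55/1022 ≈ -0.053816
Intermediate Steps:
N(u) = 2*u
d(D) = 4 - 12*D/5 (d(D) = 4 - D*6*2/5 = 4 - 6*D*2/5 = 4 - 12*D/5)
R(m) = 8/7 + m/7 (R(m) = 8/7 - ((m - m) - m)/7 = 8/7 - (0 - m)/7 = 8/7 - (-1)*m/7 = 8/7 + m/7)
R(-74)/(N(r(-4))*(27 + d(-4)) + 500) = (8/7 + (⅐)*(-74))/((2*(-4))*(27 + (4 - 12/5*(-4))) + 500) = (8/7 - 74/7)/(-8*(27 + (4 + 48/5)) + 500) = -66/(7*(-8*(27 + 68/5) + 500)) = -66/(7*(-8*203/5 + 500)) = -66/(7*(-1624/5 + 500)) = -66/(7*876/5) = -66/7*5/876 = -55/1022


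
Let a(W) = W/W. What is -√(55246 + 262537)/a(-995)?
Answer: -√317783 ≈ -563.72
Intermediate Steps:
a(W) = 1
-√(55246 + 262537)/a(-995) = -√(55246 + 262537)/1 = -√317783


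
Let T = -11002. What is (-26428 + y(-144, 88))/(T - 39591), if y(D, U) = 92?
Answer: 26336/50593 ≈ 0.52055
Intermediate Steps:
(-26428 + y(-144, 88))/(T - 39591) = (-26428 + 92)/(-11002 - 39591) = -26336/(-50593) = -26336*(-1/50593) = 26336/50593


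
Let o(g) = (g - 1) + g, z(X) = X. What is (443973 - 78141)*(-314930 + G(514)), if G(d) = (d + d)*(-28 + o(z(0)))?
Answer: -126117655344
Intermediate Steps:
o(g) = -1 + 2*g (o(g) = (-1 + g) + g = -1 + 2*g)
G(d) = -58*d (G(d) = (d + d)*(-28 + (-1 + 2*0)) = (2*d)*(-28 + (-1 + 0)) = (2*d)*(-28 - 1) = (2*d)*(-29) = -58*d)
(443973 - 78141)*(-314930 + G(514)) = (443973 - 78141)*(-314930 - 58*514) = 365832*(-314930 - 29812) = 365832*(-344742) = -126117655344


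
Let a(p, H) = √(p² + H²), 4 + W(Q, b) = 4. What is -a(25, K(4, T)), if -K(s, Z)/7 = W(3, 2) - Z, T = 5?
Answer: -5*√74 ≈ -43.012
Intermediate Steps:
W(Q, b) = 0 (W(Q, b) = -4 + 4 = 0)
K(s, Z) = 7*Z (K(s, Z) = -7*(0 - Z) = -(-7)*Z = 7*Z)
a(p, H) = √(H² + p²)
-a(25, K(4, T)) = -√((7*5)² + 25²) = -√(35² + 625) = -√(1225 + 625) = -√1850 = -5*√74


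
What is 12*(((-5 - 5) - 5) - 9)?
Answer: -288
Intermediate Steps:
12*(((-5 - 5) - 5) - 9) = 12*((-10 - 5) - 9) = 12*(-15 - 9) = 12*(-24) = -288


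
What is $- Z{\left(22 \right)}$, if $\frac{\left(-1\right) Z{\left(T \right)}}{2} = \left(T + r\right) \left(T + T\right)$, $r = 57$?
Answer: $6952$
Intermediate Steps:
$Z{\left(T \right)} = - 4 T \left(57 + T\right)$ ($Z{\left(T \right)} = - 2 \left(T + 57\right) \left(T + T\right) = - 2 \left(57 + T\right) 2 T = - 2 \cdot 2 T \left(57 + T\right) = - 4 T \left(57 + T\right)$)
$- Z{\left(22 \right)} = - \left(-4\right) 22 \left(57 + 22\right) = - \left(-4\right) 22 \cdot 79 = \left(-1\right) \left(-6952\right) = 6952$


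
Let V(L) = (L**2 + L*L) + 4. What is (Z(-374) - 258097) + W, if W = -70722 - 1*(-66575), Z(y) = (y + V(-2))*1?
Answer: -262606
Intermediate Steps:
V(L) = 4 + 2*L**2 (V(L) = (L**2 + L**2) + 4 = 2*L**2 + 4 = 4 + 2*L**2)
Z(y) = 12 + y (Z(y) = (y + (4 + 2*(-2)**2))*1 = (y + (4 + 2*4))*1 = (y + (4 + 8))*1 = (y + 12)*1 = (12 + y)*1 = 12 + y)
W = -4147 (W = -70722 + 66575 = -4147)
(Z(-374) - 258097) + W = ((12 - 374) - 258097) - 4147 = (-362 - 258097) - 4147 = -258459 - 4147 = -262606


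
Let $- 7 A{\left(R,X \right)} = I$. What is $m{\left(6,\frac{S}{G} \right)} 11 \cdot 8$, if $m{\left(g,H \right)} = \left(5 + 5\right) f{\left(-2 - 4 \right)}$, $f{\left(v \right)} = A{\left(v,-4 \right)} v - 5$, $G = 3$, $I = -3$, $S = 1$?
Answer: $- \frac{46640}{7} \approx -6662.9$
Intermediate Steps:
$A{\left(R,X \right)} = \frac{3}{7}$ ($A{\left(R,X \right)} = \left(- \frac{1}{7}\right) \left(-3\right) = \frac{3}{7}$)
$f{\left(v \right)} = -5 + \frac{3 v}{7}$ ($f{\left(v \right)} = \frac{3 v}{7} - 5 = -5 + \frac{3 v}{7}$)
$m{\left(g,H \right)} = - \frac{530}{7}$ ($m{\left(g,H \right)} = \left(5 + 5\right) \left(-5 + \frac{3 \left(-2 - 4\right)}{7}\right) = 10 \left(-5 + \frac{3 \left(-2 - 4\right)}{7}\right) = 10 \left(-5 + \frac{3}{7} \left(-6\right)\right) = 10 \left(-5 - \frac{18}{7}\right) = 10 \left(- \frac{53}{7}\right) = - \frac{530}{7}$)
$m{\left(6,\frac{S}{G} \right)} 11 \cdot 8 = \left(- \frac{530}{7}\right) 11 \cdot 8 = \left(- \frac{5830}{7}\right) 8 = - \frac{46640}{7}$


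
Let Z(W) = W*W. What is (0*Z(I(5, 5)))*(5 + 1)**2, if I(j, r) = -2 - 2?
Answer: 0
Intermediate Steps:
I(j, r) = -4
Z(W) = W**2
(0*Z(I(5, 5)))*(5 + 1)**2 = (0*(-4)**2)*(5 + 1)**2 = (0*16)*6**2 = 0*36 = 0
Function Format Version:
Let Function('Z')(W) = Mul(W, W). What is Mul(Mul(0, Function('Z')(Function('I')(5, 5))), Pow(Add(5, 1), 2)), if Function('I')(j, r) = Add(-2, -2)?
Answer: 0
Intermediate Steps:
Function('I')(j, r) = -4
Function('Z')(W) = Pow(W, 2)
Mul(Mul(0, Function('Z')(Function('I')(5, 5))), Pow(Add(5, 1), 2)) = Mul(Mul(0, Pow(-4, 2)), Pow(Add(5, 1), 2)) = Mul(Mul(0, 16), Pow(6, 2)) = Mul(0, 36) = 0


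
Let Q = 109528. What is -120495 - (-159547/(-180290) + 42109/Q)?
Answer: -1189708054319913/9873401560 ≈ -1.2050e+5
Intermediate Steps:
-120495 - (-159547/(-180290) + 42109/Q) = -120495 - (-159547/(-180290) + 42109/109528) = -120495 - (-159547*(-1/180290) + 42109*(1/109528)) = -120495 - (159547/180290 + 42109/109528) = -120495 - 1*12533347713/9873401560 = -120495 - 12533347713/9873401560 = -1189708054319913/9873401560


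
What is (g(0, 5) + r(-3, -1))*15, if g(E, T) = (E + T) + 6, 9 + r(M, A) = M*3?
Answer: -105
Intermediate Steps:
r(M, A) = -9 + 3*M (r(M, A) = -9 + M*3 = -9 + 3*M)
g(E, T) = 6 + E + T
(g(0, 5) + r(-3, -1))*15 = ((6 + 0 + 5) + (-9 + 3*(-3)))*15 = (11 + (-9 - 9))*15 = (11 - 18)*15 = -7*15 = -105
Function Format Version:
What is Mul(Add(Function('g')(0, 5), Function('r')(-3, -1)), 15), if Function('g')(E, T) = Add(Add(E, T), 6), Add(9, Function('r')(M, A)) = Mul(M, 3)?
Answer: -105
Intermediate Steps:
Function('r')(M, A) = Add(-9, Mul(3, M)) (Function('r')(M, A) = Add(-9, Mul(M, 3)) = Add(-9, Mul(3, M)))
Function('g')(E, T) = Add(6, E, T)
Mul(Add(Function('g')(0, 5), Function('r')(-3, -1)), 15) = Mul(Add(Add(6, 0, 5), Add(-9, Mul(3, -3))), 15) = Mul(Add(11, Add(-9, -9)), 15) = Mul(Add(11, -18), 15) = Mul(-7, 15) = -105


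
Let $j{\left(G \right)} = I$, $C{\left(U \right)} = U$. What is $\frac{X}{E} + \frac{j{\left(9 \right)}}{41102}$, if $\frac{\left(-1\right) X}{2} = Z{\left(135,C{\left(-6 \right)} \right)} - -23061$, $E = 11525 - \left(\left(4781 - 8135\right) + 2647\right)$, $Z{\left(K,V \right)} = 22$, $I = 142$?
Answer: $- \frac{473944497}{125689916} \approx -3.7707$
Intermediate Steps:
$j{\left(G \right)} = 142$
$E = 12232$ ($E = 11525 - \left(-3354 + 2647\right) = 11525 - -707 = 11525 + 707 = 12232$)
$X = -46166$ ($X = - 2 \left(22 - -23061\right) = - 2 \left(22 + 23061\right) = \left(-2\right) 23083 = -46166$)
$\frac{X}{E} + \frac{j{\left(9 \right)}}{41102} = - \frac{46166}{12232} + \frac{142}{41102} = \left(-46166\right) \frac{1}{12232} + 142 \cdot \frac{1}{41102} = - \frac{23083}{6116} + \frac{71}{20551} = - \frac{473944497}{125689916}$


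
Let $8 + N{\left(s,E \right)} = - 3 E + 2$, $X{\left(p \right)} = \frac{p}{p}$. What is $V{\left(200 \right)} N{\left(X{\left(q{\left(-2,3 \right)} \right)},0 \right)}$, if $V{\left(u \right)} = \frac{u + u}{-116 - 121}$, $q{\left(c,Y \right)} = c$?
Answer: $\frac{800}{79} \approx 10.127$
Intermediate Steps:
$V{\left(u \right)} = - \frac{2 u}{237}$ ($V{\left(u \right)} = \frac{2 u}{-237} = 2 u \left(- \frac{1}{237}\right) = - \frac{2 u}{237}$)
$X{\left(p \right)} = 1$
$N{\left(s,E \right)} = -6 - 3 E$ ($N{\left(s,E \right)} = -8 - \left(-2 + 3 E\right) = -6 - 3 E$)
$V{\left(200 \right)} N{\left(X{\left(q{\left(-2,3 \right)} \right)},0 \right)} = \left(- \frac{2}{237}\right) 200 \left(-6 - 0\right) = - \frac{400 \left(-6 + 0\right)}{237} = \left(- \frac{400}{237}\right) \left(-6\right) = \frac{800}{79}$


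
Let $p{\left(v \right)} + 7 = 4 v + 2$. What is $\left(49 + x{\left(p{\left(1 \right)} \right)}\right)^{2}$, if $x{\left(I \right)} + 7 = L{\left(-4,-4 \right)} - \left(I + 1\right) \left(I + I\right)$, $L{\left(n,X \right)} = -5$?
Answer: $1369$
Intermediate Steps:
$p{\left(v \right)} = -5 + 4 v$ ($p{\left(v \right)} = -7 + \left(4 v + 2\right) = -7 + \left(2 + 4 v\right) = -5 + 4 v$)
$x{\left(I \right)} = -12 - 2 I \left(1 + I\right)$ ($x{\left(I \right)} = -7 - \left(5 + \left(I + 1\right) \left(I + I\right)\right) = -7 - \left(5 + \left(1 + I\right) 2 I\right) = -7 - \left(5 + 2 I \left(1 + I\right)\right) = -12 - 2 I \left(1 + I\right)$)
$\left(49 + x{\left(p{\left(1 \right)} \right)}\right)^{2} = \left(49 - \left(12 + 2 \left(-5 + 4 \cdot 1\right)^{2} + 2 \left(-5 + 4 \cdot 1\right)\right)\right)^{2} = \left(49 - \left(12 + 2 \left(-5 + 4\right)^{2} + 2 \left(-5 + 4\right)\right)\right)^{2} = \left(49 - \left(10 + 2\right)\right)^{2} = \left(49 - 12\right)^{2} = 37^{2} = 1369$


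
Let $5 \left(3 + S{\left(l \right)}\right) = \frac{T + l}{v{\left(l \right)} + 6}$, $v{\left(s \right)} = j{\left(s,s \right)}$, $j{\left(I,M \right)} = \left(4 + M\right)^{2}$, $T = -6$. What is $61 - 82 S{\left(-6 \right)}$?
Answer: $\frac{8167}{25} \approx 326.68$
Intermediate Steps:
$v{\left(s \right)} = \left(4 + s\right)^{2}$
$S{\left(l \right)} = -3 + \frac{-6 + l}{5 \left(6 + \left(4 + l\right)^{2}\right)}$ ($S{\left(l \right)} = -3 + \frac{\left(-6 + l\right) \frac{1}{\left(4 + l\right)^{2} + 6}}{5} = -3 + \frac{\left(-6 + l\right) \frac{1}{6 + \left(4 + l\right)^{2}}}{5} = -3 + \frac{\frac{1}{6 + \left(4 + l\right)^{2}} \left(-6 + l\right)}{5} = -3 + \frac{-6 + l}{5 \left(6 + \left(4 + l\right)^{2}\right)}$)
$61 - 82 S{\left(-6 \right)} = 61 - 82 \frac{-96 - 6 - 15 \left(4 - 6\right)^{2}}{5 \left(6 + \left(4 - 6\right)^{2}\right)} = 61 - 82 \frac{-96 - 6 - 15 \left(-2\right)^{2}}{5 \left(6 + \left(-2\right)^{2}\right)} = 61 - 82 \frac{-96 - 6 - 60}{5 \left(6 + 4\right)} = 61 - 82 \frac{-96 - 6 - 60}{5 \cdot 10} = 61 - 82 \cdot \frac{1}{5} \cdot \frac{1}{10} \left(-162\right) = 61 - - \frac{6642}{25} = 61 + \frac{6642}{25} = \frac{8167}{25}$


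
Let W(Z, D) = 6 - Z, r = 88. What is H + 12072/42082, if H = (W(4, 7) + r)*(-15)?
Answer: -28399314/21041 ≈ -1349.7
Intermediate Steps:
H = -1350 (H = ((6 - 1*4) + 88)*(-15) = ((6 - 4) + 88)*(-15) = (2 + 88)*(-15) = 90*(-15) = -1350)
H + 12072/42082 = -1350 + 12072/42082 = -1350 + 12072*(1/42082) = -1350 + 6036/21041 = -28399314/21041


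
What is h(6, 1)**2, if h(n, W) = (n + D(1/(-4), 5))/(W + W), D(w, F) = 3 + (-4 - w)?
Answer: 441/64 ≈ 6.8906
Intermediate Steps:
D(w, F) = -1 - w
h(n, W) = (-3/4 + n)/(2*W) (h(n, W) = (n + (-1 - 1/(-4)))/(W + W) = (n + (-1 - 1*(-1/4)))/((2*W)) = (n + (-1 + 1/4))*(1/(2*W)) = (n - 3/4)*(1/(2*W)) = (-3/4 + n)*(1/(2*W)) = (-3/4 + n)/(2*W))
h(6, 1)**2 = ((1/8)*(-3 + 4*6)/1)**2 = ((1/8)*1*(-3 + 24))**2 = ((1/8)*1*21)**2 = (21/8)**2 = 441/64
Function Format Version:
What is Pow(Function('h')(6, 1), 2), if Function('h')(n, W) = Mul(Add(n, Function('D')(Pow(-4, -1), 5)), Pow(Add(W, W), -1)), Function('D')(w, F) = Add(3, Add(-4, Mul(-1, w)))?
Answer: Rational(441, 64) ≈ 6.8906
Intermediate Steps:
Function('D')(w, F) = Add(-1, Mul(-1, w))
Function('h')(n, W) = Mul(Rational(1, 2), Pow(W, -1), Add(Rational(-3, 4), n)) (Function('h')(n, W) = Mul(Add(n, Add(-1, Mul(-1, Pow(-4, -1)))), Pow(Add(W, W), -1)) = Mul(Add(n, Add(-1, Mul(-1, Rational(-1, 4)))), Pow(Mul(2, W), -1)) = Mul(Add(n, Add(-1, Rational(1, 4))), Mul(Rational(1, 2), Pow(W, -1))) = Mul(Add(n, Rational(-3, 4)), Mul(Rational(1, 2), Pow(W, -1))) = Mul(Add(Rational(-3, 4), n), Mul(Rational(1, 2), Pow(W, -1))) = Mul(Rational(1, 2), Pow(W, -1), Add(Rational(-3, 4), n)))
Pow(Function('h')(6, 1), 2) = Pow(Mul(Rational(1, 8), Pow(1, -1), Add(-3, Mul(4, 6))), 2) = Pow(Mul(Rational(1, 8), 1, Add(-3, 24)), 2) = Pow(Mul(Rational(1, 8), 1, 21), 2) = Pow(Rational(21, 8), 2) = Rational(441, 64)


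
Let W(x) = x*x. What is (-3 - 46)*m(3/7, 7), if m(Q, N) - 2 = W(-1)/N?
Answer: -105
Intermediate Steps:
W(x) = x²
m(Q, N) = 2 + 1/N (m(Q, N) = 2 + (-1)²/N = 2 + 1/N)
(-3 - 46)*m(3/7, 7) = (-3 - 46)*(2 + 1/7) = -49*(2 + ⅐) = -49*15/7 = -105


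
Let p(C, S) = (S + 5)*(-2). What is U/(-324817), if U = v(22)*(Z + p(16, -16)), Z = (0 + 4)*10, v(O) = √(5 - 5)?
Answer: 0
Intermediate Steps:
v(O) = 0 (v(O) = √0 = 0)
p(C, S) = -10 - 2*S (p(C, S) = (5 + S)*(-2) = -10 - 2*S)
Z = 40 (Z = 4*10 = 40)
U = 0 (U = 0*(40 + (-10 - 2*(-16))) = 0*(40 + (-10 + 32)) = 0*(40 + 22) = 0*62 = 0)
U/(-324817) = 0/(-324817) = 0*(-1/324817) = 0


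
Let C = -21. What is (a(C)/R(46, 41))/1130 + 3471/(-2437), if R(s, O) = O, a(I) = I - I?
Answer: -3471/2437 ≈ -1.4243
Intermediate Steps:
a(I) = 0
(a(C)/R(46, 41))/1130 + 3471/(-2437) = (0/41)/1130 + 3471/(-2437) = (0*(1/41))*(1/1130) + 3471*(-1/2437) = 0*(1/1130) - 3471/2437 = 0 - 3471/2437 = -3471/2437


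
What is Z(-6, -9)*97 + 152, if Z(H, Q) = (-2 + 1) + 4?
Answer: 443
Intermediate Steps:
Z(H, Q) = 3 (Z(H, Q) = -1 + 4 = 3)
Z(-6, -9)*97 + 152 = 3*97 + 152 = 291 + 152 = 443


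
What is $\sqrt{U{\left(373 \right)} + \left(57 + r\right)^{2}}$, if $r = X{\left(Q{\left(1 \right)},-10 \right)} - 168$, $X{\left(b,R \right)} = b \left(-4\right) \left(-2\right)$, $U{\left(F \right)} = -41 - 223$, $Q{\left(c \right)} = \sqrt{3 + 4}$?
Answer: $\sqrt{12505 - 1776 \sqrt{7}} \approx 88.352$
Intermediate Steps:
$Q{\left(c \right)} = \sqrt{7}$
$U{\left(F \right)} = -264$ ($U{\left(F \right)} = -41 - 223 = -264$)
$X{\left(b,R \right)} = 8 b$ ($X{\left(b,R \right)} = - 4 b \left(-2\right) = 8 b$)
$r = -168 + 8 \sqrt{7}$ ($r = 8 \sqrt{7} - 168 = -168 + 8 \sqrt{7} \approx -146.83$)
$\sqrt{U{\left(373 \right)} + \left(57 + r\right)^{2}} = \sqrt{-264 + \left(57 - \left(168 - 8 \sqrt{7}\right)\right)^{2}} = \sqrt{-264 + \left(-111 + 8 \sqrt{7}\right)^{2}}$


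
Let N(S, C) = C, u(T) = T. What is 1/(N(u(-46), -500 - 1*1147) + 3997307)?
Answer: 1/3995660 ≈ 2.5027e-7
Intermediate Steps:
1/(N(u(-46), -500 - 1*1147) + 3997307) = 1/((-500 - 1*1147) + 3997307) = 1/((-500 - 1147) + 3997307) = 1/(-1647 + 3997307) = 1/3995660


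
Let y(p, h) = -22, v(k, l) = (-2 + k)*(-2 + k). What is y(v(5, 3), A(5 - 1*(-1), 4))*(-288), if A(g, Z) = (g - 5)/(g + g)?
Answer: 6336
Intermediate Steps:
A(g, Z) = (-5 + g)/(2*g) (A(g, Z) = (-5 + g)/((2*g)) = (-5 + g)*(1/(2*g)) = (-5 + g)/(2*g))
v(k, l) = (-2 + k)²
y(v(5, 3), A(5 - 1*(-1), 4))*(-288) = -22*(-288) = 6336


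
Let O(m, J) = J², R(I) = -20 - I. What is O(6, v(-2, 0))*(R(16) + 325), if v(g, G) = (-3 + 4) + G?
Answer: 289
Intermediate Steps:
v(g, G) = 1 + G
O(6, v(-2, 0))*(R(16) + 325) = (1 + 0)²*((-20 - 1*16) + 325) = 1²*((-20 - 16) + 325) = 1*(-36 + 325) = 1*289 = 289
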